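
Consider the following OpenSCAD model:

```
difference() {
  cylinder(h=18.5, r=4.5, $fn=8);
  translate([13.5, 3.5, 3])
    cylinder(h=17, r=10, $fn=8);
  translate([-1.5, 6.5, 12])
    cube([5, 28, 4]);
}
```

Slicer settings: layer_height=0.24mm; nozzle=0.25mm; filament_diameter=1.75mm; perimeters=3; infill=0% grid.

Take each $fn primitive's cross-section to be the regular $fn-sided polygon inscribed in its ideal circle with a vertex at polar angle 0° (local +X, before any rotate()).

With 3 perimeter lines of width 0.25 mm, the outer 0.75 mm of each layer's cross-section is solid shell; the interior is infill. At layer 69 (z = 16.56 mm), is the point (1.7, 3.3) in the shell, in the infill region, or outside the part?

At z = 16.56 mm: the cylinder: section is a regular 8-gon, circumradius r=4.5; the cylinder at (13.5, 3.5): section is a regular 8-gon, circumradius r=10; the cube at (-1.5, 6.5) does not reach this height (z outside [12, 16]); Subtracting the remaining from the first: starting from the r=4.5 cylinder, the r=10 cylinder at (13.5, 3.5) misses the remaining region (no effect) — 1 connected region. Overall, the cross-section is a single solid region. The nearest boundary edge runs (0.00, 4.50)→(3.18, 3.18); distance from the point to it = 0.46 mm. The point is inside the cross-section, 0.46 mm from the nearest boundary — within the 0.75 mm shell band (3 × 0.25).

shell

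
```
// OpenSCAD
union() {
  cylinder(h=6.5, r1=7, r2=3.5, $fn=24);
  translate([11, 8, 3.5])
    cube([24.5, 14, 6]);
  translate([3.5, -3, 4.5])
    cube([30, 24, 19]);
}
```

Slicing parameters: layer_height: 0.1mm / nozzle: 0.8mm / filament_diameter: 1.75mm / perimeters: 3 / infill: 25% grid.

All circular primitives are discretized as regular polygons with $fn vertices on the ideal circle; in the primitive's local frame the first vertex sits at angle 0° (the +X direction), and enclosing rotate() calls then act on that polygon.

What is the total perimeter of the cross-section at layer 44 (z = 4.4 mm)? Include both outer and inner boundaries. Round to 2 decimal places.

At z = 4.4 mm: the cone contributes a regular 24-gon of circumradius 4.631 (interpolated between r1=7 and r2=3.5 at t=0.677) (perimeter = 2·24·4.631·sin(180°/24) = 29.01 mm); the 24.5×14 cube at (11, 8) contributes its full rectangle (perimeter 77.00 mm); the cube at (3.5, -3) does not reach this height (z outside [4.5, 23.5]); Merging all regions: the 2 present regions are separate (no shared area or edge), so areas and boundary lengths simply add and each stays a separate island — boundary = 106.01 mm. Overall, the cross-section has 2 separate islands. Total boundary length (outer) = 106.01 mm.

106.01 mm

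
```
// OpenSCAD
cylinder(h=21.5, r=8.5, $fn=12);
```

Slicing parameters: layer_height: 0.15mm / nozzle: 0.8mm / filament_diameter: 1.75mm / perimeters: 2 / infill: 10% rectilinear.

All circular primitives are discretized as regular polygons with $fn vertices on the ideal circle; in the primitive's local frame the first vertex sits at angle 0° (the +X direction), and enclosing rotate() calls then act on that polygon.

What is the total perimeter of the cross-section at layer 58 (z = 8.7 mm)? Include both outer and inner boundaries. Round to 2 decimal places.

At z = 8.7 mm: the cylinder: section is a regular 12-gon, circumradius r=8.5 (perimeter = 2·12·8.500·sin(180°/12) = 52.80 mm). Overall, the cross-section is a single solid region. Total boundary length (outer) = 52.80 mm.

52.80 mm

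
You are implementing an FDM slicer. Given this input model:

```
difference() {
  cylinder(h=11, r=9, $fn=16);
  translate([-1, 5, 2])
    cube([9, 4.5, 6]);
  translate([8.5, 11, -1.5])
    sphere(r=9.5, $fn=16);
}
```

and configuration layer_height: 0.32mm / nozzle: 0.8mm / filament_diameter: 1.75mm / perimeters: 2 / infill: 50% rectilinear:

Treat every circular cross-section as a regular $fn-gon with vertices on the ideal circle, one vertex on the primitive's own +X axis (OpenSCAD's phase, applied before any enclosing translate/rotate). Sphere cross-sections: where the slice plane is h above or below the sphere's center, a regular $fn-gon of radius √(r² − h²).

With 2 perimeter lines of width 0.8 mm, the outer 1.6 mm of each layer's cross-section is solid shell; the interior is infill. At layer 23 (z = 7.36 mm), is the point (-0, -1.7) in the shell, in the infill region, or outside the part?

infill

At z = 7.36 mm: the cylinder: section is a regular 16-gon, circumradius r=9; the cube at (-1, 5) (footprint 9×4.5) is included at this height; the r=9.5 sphere at (8.5, 11) slices to a regular 16-gon of circumradius 3.428 (√(r²−h²) with h=8.86 from center); After the difference (first − rest): starting from the r=9 cylinder, the 9×4.5 cube at (-1, 5) partially overlaps it — only the 23.95 mm² overlap (of its 40.50 mm²) is removed, clipping the outline; the r=9.5 sphere at (8.5, 11) misses the remaining region (no effect) — 1 connected region. Overall, the cross-section is a single solid region. The nearest boundary edge runs (-1.00, 5.00)→(7.28, 5.00); distance from the point to it = 6.70 mm. The point is inside the cross-section and 6.70 mm from the nearest boundary — more than the 1.6 mm shell width (2 × 0.8), so it's in the infill interior.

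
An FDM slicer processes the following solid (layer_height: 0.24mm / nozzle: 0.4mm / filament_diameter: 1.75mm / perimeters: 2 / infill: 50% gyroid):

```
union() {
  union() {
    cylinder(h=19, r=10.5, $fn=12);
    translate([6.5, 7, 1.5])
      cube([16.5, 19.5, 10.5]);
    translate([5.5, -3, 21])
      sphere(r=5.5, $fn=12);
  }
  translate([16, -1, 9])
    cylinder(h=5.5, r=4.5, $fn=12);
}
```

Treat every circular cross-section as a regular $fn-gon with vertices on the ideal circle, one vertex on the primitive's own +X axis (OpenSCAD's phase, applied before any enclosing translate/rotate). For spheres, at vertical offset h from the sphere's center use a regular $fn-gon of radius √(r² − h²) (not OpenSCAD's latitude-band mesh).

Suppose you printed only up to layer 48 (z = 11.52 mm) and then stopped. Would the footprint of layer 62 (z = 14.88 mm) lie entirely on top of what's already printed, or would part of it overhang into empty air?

entirely on top

Compare the two slices. At z = 11.52: the r=10.5 cylinder gives a regular 12-gon of circumradius 10.5 (constant along its height) (area = (12/2)·10.500²·sin(360°/12) = 330.75 mm²); the cube at (6.5, 7) (footprint 16.5×19.5) is included at this height (area 321.75 mm²); the sphere at (5.5, -3) does not reach this height (|z−center|=9.480 > r=5.5); Combining (union): the regions partially overlap — summed areas 652.50 mm² minus the doubly-counted overlap 0.36 mm² gives 652.14 mm² — area = 652.14 mm²; the cylinder at (16, -1): section is a regular 12-gon, circumradius r=4.5 (area = (12/2)·4.500²·sin(360°/12) = 60.75 mm²); Combining (union): the 2 present regions are separate (no shared area or edge), so areas and boundary lengths simply add and each stays a separate island — area = 712.89 mm². At z = 14.88: the r=10.5 cylinder gives a regular 12-gon of circumradius 10.5 (constant along its height) (area = (12/2)·10.500²·sin(360°/12) = 330.75 mm²); the cube at (6.5, 7) is absent (z outside [1.5, 12]); the sphere at (5.5, -3) is not intersected at this z (|z−center|=6.120 > r=5.5); Taking the union: only the r=10.5 cylinder is present, so the union is just that shape — area = 330.75 mm²; the cylinder at (16, -1) is not intersected at this z (z outside [9, 14.5]); Combining (union): only the result so far is present, so the union is just that shape — area = 330.75 mm². Checking containment: the cross-section at z = 14.88 is a subset of the cross-section at z = 11.52.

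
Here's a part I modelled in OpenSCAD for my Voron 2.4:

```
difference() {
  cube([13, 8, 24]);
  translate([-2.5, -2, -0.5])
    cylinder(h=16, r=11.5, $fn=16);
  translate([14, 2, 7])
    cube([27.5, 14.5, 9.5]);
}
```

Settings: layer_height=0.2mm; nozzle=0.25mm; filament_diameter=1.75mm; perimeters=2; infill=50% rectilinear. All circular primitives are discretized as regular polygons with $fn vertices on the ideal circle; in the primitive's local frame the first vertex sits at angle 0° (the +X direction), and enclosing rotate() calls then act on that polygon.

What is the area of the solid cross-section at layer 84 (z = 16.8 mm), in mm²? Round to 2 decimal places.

104.00 mm²

At z = 16.8 mm: the cube (footprint 13×8) is included at this height (area 104.00 mm²); the cylinder at (-2.5, -2) does not reach this height (z outside [-0.5, 15.5]); the cube at (14, 2) is absent (z outside [7, 16.5]); Taking the first minus the rest: none of the subtracted shapes is present at this height, so the 13×8 cube is unchanged — area = 104.00 mm². Overall, the cross-section is a single solid region. Net area = 104.00 mm².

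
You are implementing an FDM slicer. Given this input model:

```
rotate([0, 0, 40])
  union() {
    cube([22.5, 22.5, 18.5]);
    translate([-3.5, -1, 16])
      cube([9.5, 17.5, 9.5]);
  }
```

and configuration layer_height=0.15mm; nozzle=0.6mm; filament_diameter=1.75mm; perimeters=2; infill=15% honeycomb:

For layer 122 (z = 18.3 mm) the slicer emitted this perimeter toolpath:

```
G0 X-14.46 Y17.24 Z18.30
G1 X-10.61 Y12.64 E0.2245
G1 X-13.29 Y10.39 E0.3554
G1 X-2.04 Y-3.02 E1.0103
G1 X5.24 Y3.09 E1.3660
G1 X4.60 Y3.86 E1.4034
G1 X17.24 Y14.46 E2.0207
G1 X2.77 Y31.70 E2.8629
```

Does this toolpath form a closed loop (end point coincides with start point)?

no

Start point (G0): (-14.46, 17.24). End point (last G1): the path does not return to the start — open.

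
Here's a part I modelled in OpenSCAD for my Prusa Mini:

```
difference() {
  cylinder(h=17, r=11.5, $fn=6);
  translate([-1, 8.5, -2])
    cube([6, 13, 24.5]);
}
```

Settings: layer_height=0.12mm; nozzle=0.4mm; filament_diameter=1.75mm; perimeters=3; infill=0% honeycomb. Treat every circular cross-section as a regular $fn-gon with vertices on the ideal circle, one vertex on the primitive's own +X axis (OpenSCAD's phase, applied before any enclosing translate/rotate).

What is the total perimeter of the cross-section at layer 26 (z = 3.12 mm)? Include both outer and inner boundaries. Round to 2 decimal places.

At z = 3.12 mm: the r=11.5 cylinder gives a regular 6-gon of circumradius 11.5 (constant along its height) (perimeter = 2·6·11.500·sin(180°/6) = 69.00 mm); the cube at (-1, 8.5) is present — its section is the full 6×13 rectangle (perimeter 38.00 mm); Taking the first minus the rest: starting from the r=11.5 cylinder, the 6×13 cube at (-1, 8.5) partially overlaps it — only the 8.76 mm² overlap (of its 78.00 mm²) is removed, clipping the outline — boundary = 71.92 mm. Overall, the cross-section is a single solid region. Total boundary length (outer) = 71.92 mm.

71.92 mm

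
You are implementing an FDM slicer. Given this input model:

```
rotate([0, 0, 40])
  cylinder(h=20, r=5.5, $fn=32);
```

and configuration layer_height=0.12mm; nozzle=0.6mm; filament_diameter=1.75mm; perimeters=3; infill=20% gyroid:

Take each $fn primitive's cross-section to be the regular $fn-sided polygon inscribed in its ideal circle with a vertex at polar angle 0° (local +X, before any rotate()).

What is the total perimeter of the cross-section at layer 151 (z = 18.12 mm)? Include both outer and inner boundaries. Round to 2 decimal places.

34.50 mm

At z = 18.12 mm: the cylinder: section is a regular 32-gon, circumradius r=5.5 (perimeter = 2·32·5.500·sin(180°/32) = 34.50 mm); (whole slice rotated 40° about Z — lengths, areas and connectivity unchanged). Overall, the cross-section is a single solid region. Total boundary length (outer) = 34.50 mm.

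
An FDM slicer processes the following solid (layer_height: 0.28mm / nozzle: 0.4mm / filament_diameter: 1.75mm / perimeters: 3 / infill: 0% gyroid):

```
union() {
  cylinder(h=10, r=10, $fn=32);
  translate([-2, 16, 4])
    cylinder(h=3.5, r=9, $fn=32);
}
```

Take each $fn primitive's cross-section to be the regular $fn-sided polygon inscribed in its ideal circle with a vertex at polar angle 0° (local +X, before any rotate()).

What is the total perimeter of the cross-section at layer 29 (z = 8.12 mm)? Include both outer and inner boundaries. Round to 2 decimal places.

62.73 mm

At z = 8.12 mm: the cylinder: section is a regular 32-gon, circumradius r=10 (perimeter = 2·32·10.000·sin(180°/32) = 62.73 mm); the cylinder at (-2, 16) does not reach this height (z outside [4, 7.5]); Taking the union: only the r=10 cylinder is present, so the union is just that shape — boundary = 62.73 mm. Overall, the cross-section is a single solid region. Total boundary length (outer) = 62.73 mm.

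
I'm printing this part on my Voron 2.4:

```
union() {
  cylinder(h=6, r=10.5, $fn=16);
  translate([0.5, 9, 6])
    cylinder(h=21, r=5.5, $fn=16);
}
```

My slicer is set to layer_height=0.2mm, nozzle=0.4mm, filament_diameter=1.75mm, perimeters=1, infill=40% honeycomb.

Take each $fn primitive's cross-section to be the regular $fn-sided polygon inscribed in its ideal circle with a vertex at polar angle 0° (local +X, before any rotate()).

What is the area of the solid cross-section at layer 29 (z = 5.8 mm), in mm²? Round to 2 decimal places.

At z = 5.8 mm: the cylinder: section is a regular 16-gon, circumradius r=10.5 (area = (16/2)·10.500²·sin(360°/16) = 337.53 mm²); the cylinder at (0.5, 9) is not intersected at this z (z outside [6, 27]); Merging all regions: only the r=10.5 cylinder is present, so the union is just that shape — area = 337.53 mm². Overall, the cross-section is a single solid region. Net area = 337.53 mm².

337.53 mm²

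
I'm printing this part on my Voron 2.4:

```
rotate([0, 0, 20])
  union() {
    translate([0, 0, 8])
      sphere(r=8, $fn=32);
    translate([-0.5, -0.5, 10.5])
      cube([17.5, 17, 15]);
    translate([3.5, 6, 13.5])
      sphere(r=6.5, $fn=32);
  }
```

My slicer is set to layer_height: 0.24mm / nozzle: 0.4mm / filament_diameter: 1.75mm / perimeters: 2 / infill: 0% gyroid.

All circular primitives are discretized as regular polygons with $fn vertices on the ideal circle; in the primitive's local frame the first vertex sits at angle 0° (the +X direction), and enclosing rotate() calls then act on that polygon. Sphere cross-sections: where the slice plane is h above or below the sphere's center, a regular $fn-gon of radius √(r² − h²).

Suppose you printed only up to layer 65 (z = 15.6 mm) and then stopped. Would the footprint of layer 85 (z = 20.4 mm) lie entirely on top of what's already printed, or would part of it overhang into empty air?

Compare the two slices. At z = 15.6: the r=8 sphere contributes a regular 32-gon of circumradius √(8²−7.6²) = 2.498 (area = (32/2)·2.498²·sin(360°/32) = 19.48 mm²); the 17.5×17 cube at (-0.5, -0.5) contributes its full rectangle (area 297.50 mm²); the r=6.5 sphere at (3.5, 6) contributes a regular 32-gon of circumradius √(6.5²−2.1²) = 6.151 (area = (32/2)·6.151²·sin(360°/32) = 118.12 mm²); Combining (union): the regions partially overlap — summed areas 435.09 mm² minus the doubly-counted overlap 112.41 mm² gives 322.68 mm² — area = 322.68 mm²; (whole slice rotated 20° about Z — lengths, areas and connectivity unchanged). At z = 20.4: the sphere is absent (|z−center|=12.400 > r=8); the cube at (-0.5, -0.5) is present — its section is the full 17.5×17 rectangle (area 297.50 mm²); the sphere at (3.5, 6) is not intersected at this z (|z−center|=6.900 > r=6.5); Taking the union: only the 17.5×17 cube at (-0.5, -0.5) is present, so the union is just that shape — area = 297.50 mm²; (rotated 20° about Z; rotation is an isometry so areas/perimeters/island counts are preserved). Checking containment: the cross-section at z = 20.4 is a subset of the cross-section at z = 15.6.

entirely on top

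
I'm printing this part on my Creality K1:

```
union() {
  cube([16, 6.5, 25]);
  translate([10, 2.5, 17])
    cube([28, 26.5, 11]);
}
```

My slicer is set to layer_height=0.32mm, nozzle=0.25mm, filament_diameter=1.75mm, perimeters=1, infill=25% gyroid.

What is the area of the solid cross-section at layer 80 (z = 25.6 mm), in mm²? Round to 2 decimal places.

742.00 mm²

At z = 25.6 mm: the cube does not reach this height (z outside [0, 25]); the cube at (10, 2.5) (footprint 28×26.5) is included at this height (area 742.00 mm²); Merging all regions: only the 28×26.5 cube at (10, 2.5) is present, so the union is just that shape — area = 742.00 mm². Overall, the cross-section is a single solid region. Net area = 742.00 mm².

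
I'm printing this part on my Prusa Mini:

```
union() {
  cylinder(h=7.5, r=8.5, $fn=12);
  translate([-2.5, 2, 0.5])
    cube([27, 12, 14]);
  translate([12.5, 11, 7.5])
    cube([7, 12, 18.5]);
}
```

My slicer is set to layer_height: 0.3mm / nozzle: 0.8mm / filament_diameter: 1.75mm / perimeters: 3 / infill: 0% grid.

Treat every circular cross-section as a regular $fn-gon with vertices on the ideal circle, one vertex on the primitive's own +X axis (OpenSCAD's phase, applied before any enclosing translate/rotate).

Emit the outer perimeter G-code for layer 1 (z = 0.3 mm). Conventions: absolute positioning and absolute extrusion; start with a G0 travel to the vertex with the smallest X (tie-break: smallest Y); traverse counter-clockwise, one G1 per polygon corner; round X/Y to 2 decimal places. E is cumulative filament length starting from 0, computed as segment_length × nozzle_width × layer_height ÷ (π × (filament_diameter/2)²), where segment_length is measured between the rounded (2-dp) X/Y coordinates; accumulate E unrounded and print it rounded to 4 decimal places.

At z = 0.3 mm: the r=8.5 cylinder contributes a regular 12-gon of circumradius 8.5; the cube at (-2.5, 2) is not intersected at this z (z outside [0.5, 14.5]); the cube at (12.5, 11) is not intersected at this z (z outside [7.5, 26]); Merging all regions: only the r=8.5 cylinder is present, so the union is just that shape — 1 connected region. The outline is a single polygon with 12 vertices. Extrusion per mm of travel: 0.8 × 0.3 / (π × 0.875²) = 0.099780. Accumulating E over each segment gives final E = 5.2679.

G0 X-8.50 Y0.00 Z0.30
G1 X-7.36 Y-4.25 E0.4391
G1 X-4.25 Y-7.36 E0.8779
G1 X0.00 Y-8.50 E1.3170
G1 X4.25 Y-7.36 E1.7560
G1 X7.36 Y-4.25 E2.1949
G1 X8.50 Y0.00 E2.6339
G1 X7.36 Y4.25 E3.0730
G1 X4.25 Y7.36 E3.5119
G1 X0.00 Y8.50 E3.9509
G1 X-4.25 Y7.36 E4.3900
G1 X-7.36 Y4.25 E4.8288
G1 X-8.50 Y0.00 E5.2679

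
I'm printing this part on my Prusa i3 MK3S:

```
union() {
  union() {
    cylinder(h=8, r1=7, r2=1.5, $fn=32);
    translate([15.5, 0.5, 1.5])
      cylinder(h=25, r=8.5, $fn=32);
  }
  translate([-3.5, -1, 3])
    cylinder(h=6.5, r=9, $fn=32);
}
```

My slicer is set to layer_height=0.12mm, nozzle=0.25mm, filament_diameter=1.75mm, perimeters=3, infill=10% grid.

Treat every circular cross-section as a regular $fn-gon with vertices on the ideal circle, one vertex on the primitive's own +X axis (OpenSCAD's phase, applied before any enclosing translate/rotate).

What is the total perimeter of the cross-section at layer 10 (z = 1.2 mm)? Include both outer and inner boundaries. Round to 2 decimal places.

38.74 mm

At z = 1.2 mm: the cone contributes a regular 32-gon of circumradius 6.175 (interpolated between r1=7 and r2=1.5 at t=0.150) (perimeter = 2·32·6.175·sin(180°/32) = 38.74 mm); the cylinder at (15.5, 0.5) is not intersected at this z (z outside [1.5, 26.5]); Combining (union): only the cone is present, so the union is just that shape — boundary = 38.74 mm; the cylinder at (-3.5, -1) is absent (z outside [3, 9.5]); Taking the union: only that combined region is present, so the union is just that shape — boundary = 38.74 mm. Overall, the cross-section is a single solid region. Total boundary length (outer) = 38.74 mm.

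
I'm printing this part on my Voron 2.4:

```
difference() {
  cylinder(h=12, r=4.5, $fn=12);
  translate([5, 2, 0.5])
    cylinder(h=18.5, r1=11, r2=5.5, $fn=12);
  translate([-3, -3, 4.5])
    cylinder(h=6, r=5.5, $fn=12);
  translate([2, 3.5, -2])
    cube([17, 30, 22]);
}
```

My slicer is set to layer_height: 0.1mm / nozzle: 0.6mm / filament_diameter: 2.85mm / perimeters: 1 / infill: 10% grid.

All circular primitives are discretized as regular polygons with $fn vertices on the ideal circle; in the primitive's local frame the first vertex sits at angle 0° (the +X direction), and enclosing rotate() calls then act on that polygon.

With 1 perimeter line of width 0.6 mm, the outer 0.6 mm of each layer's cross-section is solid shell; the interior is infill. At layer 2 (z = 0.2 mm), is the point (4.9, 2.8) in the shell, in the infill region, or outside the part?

At z = 0.2 mm: the r=4.5 cylinder contributes a regular 12-gon of circumradius 4.5; the cone at (5, 2) does not reach this height (z outside [0.5, 19]); the cylinder at (-3, -3) does not reach this height (z outside [4.5, 10.5]); the 17×30 cube at (2, 3.5) contributes its full rectangle; Taking the first minus the rest: starting from the r=4.5 cylinder, the 17×30 cube at (2, 3.5) partially overlaps it — only the 0.19 mm² overlap (of its 510.00 mm²) is removed, clipping the outline — 1 connected region. Overall, the cross-section is a single solid region. The nearest boundary edge runs (3.90, 2.25)→(4.50, 0.00); distance from the point to it = 1.14 mm. The point is not inside any of the regions above, so it lies outside the cross-section (1.14 mm from the nearest boundary).

outside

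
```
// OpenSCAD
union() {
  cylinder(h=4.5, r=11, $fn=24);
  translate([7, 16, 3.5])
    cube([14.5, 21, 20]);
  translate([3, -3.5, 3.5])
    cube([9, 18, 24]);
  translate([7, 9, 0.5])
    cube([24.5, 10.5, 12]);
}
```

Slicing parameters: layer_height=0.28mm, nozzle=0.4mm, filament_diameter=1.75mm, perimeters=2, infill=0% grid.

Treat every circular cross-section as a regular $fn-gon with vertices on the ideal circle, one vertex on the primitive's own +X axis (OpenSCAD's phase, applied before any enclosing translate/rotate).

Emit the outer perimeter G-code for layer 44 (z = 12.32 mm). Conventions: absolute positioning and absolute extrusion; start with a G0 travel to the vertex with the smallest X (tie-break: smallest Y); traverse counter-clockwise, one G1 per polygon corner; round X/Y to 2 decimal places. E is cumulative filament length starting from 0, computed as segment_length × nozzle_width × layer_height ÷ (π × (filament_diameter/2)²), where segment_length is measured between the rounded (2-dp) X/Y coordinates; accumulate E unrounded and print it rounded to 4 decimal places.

At z = 12.32 mm: the cylinder does not reach this height (z outside [0, 4.5]); the cube at (7, 16) is present — its section is the full 14.5×21 rectangle; the cube at (3, -3.5) is present — its section is the full 9×18 rectangle; the 24.5×10.5 cube at (7, 9) contributes its full rectangle; Merging all regions: the regions partially overlap (shared area 78.25 mm²), so overlapping operands fuse into one piece — 1 connected region. The outline is a single polygon with 10 vertices. Extrusion per mm of travel: 0.4 × 0.28 / (π × 0.875²) = 0.046564. Accumulating E over each segment gives final E = 6.4259.

G0 X3.00 Y-3.50 Z12.32
G1 X12.00 Y-3.50 E0.4191
G1 X12.00 Y9.00 E1.0011
G1 X31.50 Y9.00 E1.9091
G1 X31.50 Y19.50 E2.3981
G1 X21.50 Y19.50 E2.8637
G1 X21.50 Y37.00 E3.6786
G1 X7.00 Y37.00 E4.3538
G1 X7.00 Y14.50 E5.4014
G1 X3.00 Y14.50 E5.5877
G1 X3.00 Y-3.50 E6.4259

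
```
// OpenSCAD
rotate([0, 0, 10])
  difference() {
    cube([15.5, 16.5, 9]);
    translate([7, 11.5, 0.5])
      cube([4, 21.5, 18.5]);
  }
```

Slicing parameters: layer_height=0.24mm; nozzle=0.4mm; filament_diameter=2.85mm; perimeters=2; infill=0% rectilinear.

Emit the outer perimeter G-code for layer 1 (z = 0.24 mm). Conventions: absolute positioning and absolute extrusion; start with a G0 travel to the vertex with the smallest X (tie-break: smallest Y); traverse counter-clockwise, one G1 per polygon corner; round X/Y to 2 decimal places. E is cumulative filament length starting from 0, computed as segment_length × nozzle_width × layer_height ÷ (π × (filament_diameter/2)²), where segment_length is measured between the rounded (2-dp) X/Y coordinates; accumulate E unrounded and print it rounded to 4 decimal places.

At z = 0.24 mm: the cube is present — its section is the full 15.5×16.5 rectangle; the cube at (7, 11.5) does not reach this height (z outside [0.5, 19]); Subtracting the remaining from the first: none of the subtracted shapes is present at this height, so the 15.5×16.5 cube is unchanged — 1 connected region; (whole slice rotated 10° about Z — lengths, areas and connectivity unchanged). The outline is a single polygon with 4 vertices. Extrusion per mm of travel: 0.4 × 0.24 / (π × 1.425²) = 0.015048. Accumulating E over each segment gives final E = 0.9631.

G0 X-2.87 Y16.25 Z0.24
G1 X0.00 Y0.00 E0.2483
G1 X15.26 Y2.69 E0.4815
G1 X12.40 Y18.94 E0.7298
G1 X-2.87 Y16.25 E0.9631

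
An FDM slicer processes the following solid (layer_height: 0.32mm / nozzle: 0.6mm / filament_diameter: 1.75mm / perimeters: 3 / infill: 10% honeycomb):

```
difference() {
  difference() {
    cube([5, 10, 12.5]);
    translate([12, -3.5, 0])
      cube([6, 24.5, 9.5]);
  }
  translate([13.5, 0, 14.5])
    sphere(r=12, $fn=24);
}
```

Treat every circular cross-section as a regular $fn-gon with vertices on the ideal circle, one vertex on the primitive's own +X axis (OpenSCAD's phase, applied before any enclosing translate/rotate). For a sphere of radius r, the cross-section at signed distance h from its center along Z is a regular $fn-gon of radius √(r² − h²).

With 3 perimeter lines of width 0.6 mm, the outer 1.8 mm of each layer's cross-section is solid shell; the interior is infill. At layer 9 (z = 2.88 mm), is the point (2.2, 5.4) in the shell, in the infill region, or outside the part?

infill

At z = 2.88 mm: the 5×10 cube contributes its full rectangle; the cube at (12, -3.5) (footprint 6×24.5) is included at this height; Taking the first minus the rest: starting from the 5×10 cube, the 6×24.5 cube at (12, -3.5) misses the remaining region (no effect) — 1 connected region; the r=12 sphere at (13.5, 0) slices to a regular 24-gon of circumradius 2.996 (√(r²−h²) with h=11.62 from center); After the difference (first − rest): starting from the result so far, the r=12 sphere at (13.5, 0) misses the remaining region (no effect) — 1 connected region. Overall, the cross-section is a single solid region. The nearest boundary edge runs (0.00, 0.00)→(0.00, 10.00); distance from the point to it = 2.20 mm. The point is inside the cross-section and 2.20 mm from the nearest boundary — more than the 1.8 mm shell width (3 × 0.6), so it's in the infill interior.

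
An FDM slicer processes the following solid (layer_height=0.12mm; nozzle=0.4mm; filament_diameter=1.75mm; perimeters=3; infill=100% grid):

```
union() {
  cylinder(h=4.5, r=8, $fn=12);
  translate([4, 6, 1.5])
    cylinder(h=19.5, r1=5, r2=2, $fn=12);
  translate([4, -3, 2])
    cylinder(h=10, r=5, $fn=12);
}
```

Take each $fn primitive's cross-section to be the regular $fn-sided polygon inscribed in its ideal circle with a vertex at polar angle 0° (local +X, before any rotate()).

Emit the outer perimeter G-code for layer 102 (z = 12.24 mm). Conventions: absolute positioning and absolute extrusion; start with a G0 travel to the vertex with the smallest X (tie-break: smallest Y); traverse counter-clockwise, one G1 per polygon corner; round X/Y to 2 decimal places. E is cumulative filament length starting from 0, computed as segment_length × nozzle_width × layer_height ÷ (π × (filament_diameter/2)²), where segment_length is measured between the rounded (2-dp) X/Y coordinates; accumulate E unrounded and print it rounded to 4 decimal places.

G0 X0.65 Y6.00 Z12.24
G1 X1.10 Y4.33 E0.0345
G1 X2.33 Y3.10 E0.0692
G1 X4.00 Y2.65 E0.1037
G1 X5.67 Y3.10 E0.1383
G1 X6.90 Y4.33 E0.1730
G1 X7.35 Y6.00 E0.2075
G1 X6.90 Y7.67 E0.2420
G1 X5.67 Y8.90 E0.2767
G1 X4.00 Y9.35 E0.3112
G1 X2.33 Y8.90 E0.3457
G1 X1.10 Y7.67 E0.3805
G1 X0.65 Y6.00 E0.4150

At z = 12.24 mm: the cylinder does not reach this height (z outside [0, 4.5]); the cone at (4, 6) contributes a regular 12-gon of circumradius 3.348 (interpolated between r1=5 and r2=2 at t=0.551); the cylinder at (4, -3) does not reach this height (z outside [2, 12]); Taking the union: only the cone at (4, 6) is present, so the union is just that shape — 1 connected region. The outline is a single polygon with 12 vertices. Extrusion per mm of travel: 0.4 × 0.12 / (π × 0.875²) = 0.019956. Accumulating E over each segment gives final E = 0.4150.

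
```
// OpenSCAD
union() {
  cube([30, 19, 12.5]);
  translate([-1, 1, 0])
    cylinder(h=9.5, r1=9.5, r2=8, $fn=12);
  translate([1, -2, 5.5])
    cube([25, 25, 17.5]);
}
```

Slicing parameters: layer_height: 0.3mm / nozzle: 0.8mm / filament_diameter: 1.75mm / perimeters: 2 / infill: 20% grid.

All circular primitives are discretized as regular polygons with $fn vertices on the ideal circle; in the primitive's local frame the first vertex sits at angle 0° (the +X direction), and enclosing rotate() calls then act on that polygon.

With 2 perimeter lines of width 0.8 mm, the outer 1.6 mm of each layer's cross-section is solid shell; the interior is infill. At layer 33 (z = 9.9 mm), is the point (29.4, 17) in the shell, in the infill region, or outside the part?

At z = 9.9 mm: the cube is present — its section is the full 30×19 rectangle; the cone at (-1, 1) is absent (z outside [0, 9.5]); the cube at (1, -2) is present — its section is the full 25×25 rectangle; Combining (union): the regions partially overlap (shared area 475.00 mm²), so overlapping operands fuse into one piece — 1 connected region. Overall, the cross-section is a single solid region. The nearest boundary edge runs (30.00, 19.00)→(30.00, 0.00); distance from the point to it = 0.60 mm. The point is inside the cross-section, 0.60 mm from the nearest boundary — within the 1.6 mm shell band (2 × 0.8).

shell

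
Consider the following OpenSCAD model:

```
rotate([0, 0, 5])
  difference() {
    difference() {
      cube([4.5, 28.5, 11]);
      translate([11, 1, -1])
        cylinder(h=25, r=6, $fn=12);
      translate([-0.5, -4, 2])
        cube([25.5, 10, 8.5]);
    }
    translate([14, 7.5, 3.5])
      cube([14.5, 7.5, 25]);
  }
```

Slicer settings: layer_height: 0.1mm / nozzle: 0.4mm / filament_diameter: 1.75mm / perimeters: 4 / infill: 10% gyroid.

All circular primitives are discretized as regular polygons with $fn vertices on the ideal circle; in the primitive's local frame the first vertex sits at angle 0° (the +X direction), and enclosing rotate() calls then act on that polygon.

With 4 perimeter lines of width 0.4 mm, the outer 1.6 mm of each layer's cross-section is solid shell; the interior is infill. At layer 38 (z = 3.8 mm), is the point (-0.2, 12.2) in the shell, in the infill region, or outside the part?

shell

At z = 3.8 mm: the cube (footprint 4.5×28.5) is included at this height; the r=6 cylinder at (11, 1) contributes a regular 12-gon of circumradius 6; the 25.5×10 cube at (-0.5, -4) contributes its full rectangle; Subtracting the remaining from the first: starting from the 4.5×28.5 cube, the r=6 cylinder at (11, 1) misses the remaining region (no effect); the 25.5×10 cube at (-0.5, -4) partially overlaps it — only the 27.00 mm² overlap (of its 255.00 mm²) is removed, clipping the outline — 1 connected region; the cube at (14, 7.5) is present — its section is the full 14.5×7.5 rectangle; Subtracting the remaining from the first: starting from that combined region, the 14.5×7.5 cube at (14, 7.5) misses the remaining region (no effect) — 1 connected region; (whole slice rotated 5° about Z — lengths, areas and connectivity unchanged). Overall, the cross-section is a single solid region. Undo the 5° rotation: the query point maps to (0.864, 12.171) in the un-rotated model frame. The nearest boundary edge runs (0.00, 6.00)→(0.00, 28.50); distance from the point to it = 0.86 mm. The point is inside the cross-section, 0.86 mm from the nearest boundary — within the 1.6 mm shell band (4 × 0.4).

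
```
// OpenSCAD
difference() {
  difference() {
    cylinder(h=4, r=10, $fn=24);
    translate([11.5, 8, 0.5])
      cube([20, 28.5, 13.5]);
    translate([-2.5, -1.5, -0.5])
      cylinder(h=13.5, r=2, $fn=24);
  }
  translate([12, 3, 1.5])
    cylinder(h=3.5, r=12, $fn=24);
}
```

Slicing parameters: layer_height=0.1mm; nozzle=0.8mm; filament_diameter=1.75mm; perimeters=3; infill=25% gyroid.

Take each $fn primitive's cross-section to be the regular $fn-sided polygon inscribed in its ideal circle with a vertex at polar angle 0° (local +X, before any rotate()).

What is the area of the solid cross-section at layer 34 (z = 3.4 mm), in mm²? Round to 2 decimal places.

At z = 3.4 mm: the r=10 cylinder gives a regular 24-gon of circumradius 10 (constant along its height) (area = (24/2)·10.000²·sin(360°/24) = 310.58 mm²); the 20×28.5 cube at (11.5, 8) contributes its full rectangle (area 570.00 mm²); the cylinder at (-2.5, -1.5): section is a regular 24-gon, circumradius r=2 (area = (24/2)·2.000²·sin(360°/24) = 12.42 mm²); Subtracting the remaining from the first: starting from the r=10 cylinder (310.58 mm²), the 20×28.5 cube at (11.5, 8) misses the remaining region (no effect); the r=2 cylinder at (-2.5, -1.5) lies wholly inside it (removes its full 12.42 mm² and its 12.53 mm outline becomes a hole wall) — area = 298.16 mm²; the r=12 cylinder at (12, 3) gives a regular 24-gon of circumradius 12 (constant along its height) (area = (24/2)·12.000²·sin(360°/24) = 447.24 mm²); After the difference (first − rest): starting from the result so far (298.16 mm²), the r=12 cylinder at (12, 3) partially overlaps it — only the 119.53 mm² overlap (of its 447.24 mm²) is removed, clipping the outline — area = 178.63 mm². Overall, the cross-section is one region with 1 hole. Net area = 178.63 mm².

178.63 mm²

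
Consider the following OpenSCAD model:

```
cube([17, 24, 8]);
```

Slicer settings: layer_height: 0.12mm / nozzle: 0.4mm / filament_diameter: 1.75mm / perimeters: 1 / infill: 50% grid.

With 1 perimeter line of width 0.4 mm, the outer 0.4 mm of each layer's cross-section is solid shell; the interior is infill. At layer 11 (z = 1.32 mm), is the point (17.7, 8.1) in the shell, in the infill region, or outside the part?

At z = 1.32 mm: the cube is present — its section is the full 17×24 rectangle. Overall, the cross-section is a single solid region. The nearest boundary edge runs (17.00, 0.00)→(17.00, 24.00); distance from the point to it = 0.70 mm. The point is not inside any of the regions above, so it lies outside the cross-section (0.70 mm from the nearest boundary).

outside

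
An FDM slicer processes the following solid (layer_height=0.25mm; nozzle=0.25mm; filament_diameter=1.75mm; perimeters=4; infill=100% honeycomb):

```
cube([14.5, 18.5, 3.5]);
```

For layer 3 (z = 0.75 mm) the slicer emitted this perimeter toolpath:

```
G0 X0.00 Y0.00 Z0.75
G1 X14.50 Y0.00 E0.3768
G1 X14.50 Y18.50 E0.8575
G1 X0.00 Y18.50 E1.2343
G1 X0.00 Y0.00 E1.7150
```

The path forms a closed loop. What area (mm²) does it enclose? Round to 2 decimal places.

268.25 mm²

Apply the shoelace formula to the sequence of (X, Y) vertices; enclosed area = 268.25 mm².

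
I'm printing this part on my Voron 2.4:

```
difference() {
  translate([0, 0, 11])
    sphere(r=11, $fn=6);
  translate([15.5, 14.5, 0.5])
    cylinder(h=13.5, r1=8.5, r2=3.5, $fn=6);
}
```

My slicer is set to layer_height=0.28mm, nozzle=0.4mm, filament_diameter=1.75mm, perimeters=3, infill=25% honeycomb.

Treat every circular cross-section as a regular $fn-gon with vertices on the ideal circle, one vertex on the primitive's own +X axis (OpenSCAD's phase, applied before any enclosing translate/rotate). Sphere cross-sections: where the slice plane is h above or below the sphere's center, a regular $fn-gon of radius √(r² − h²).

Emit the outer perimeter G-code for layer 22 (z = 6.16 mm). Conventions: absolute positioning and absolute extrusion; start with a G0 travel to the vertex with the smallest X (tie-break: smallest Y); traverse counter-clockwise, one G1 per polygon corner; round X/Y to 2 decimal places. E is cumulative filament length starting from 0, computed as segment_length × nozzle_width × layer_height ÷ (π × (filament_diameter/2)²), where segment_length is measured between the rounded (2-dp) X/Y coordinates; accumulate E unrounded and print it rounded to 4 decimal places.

G0 X-9.88 Y0.00 Z6.16
G1 X-4.94 Y-8.55 E0.4598
G1 X4.94 Y-8.55 E0.9199
G1 X9.88 Y0.00 E1.3797
G1 X4.94 Y8.55 E1.8395
G1 X-4.94 Y8.55 E2.2995
G1 X-9.88 Y0.00 E2.7593

At z = 6.16 mm: the sphere: section is a regular 6-gon, circumradius = √(r²−h²) = √(11²−4.84²) = 9.878; the cone at (15.5, 14.5) contributes a regular 6-gon of circumradius 6.404 (interpolated between r1=8.5 and r2=3.5 at t=0.419); Subtracting the remaining from the first: starting from the r=11 sphere, the cone at (15.5, 14.5) misses the remaining region (no effect) — 1 connected region. The outline is a single polygon with 6 vertices. Extrusion per mm of travel: 0.4 × 0.28 / (π × 0.875²) = 0.046564. Accumulating E over each segment gives final E = 2.7593.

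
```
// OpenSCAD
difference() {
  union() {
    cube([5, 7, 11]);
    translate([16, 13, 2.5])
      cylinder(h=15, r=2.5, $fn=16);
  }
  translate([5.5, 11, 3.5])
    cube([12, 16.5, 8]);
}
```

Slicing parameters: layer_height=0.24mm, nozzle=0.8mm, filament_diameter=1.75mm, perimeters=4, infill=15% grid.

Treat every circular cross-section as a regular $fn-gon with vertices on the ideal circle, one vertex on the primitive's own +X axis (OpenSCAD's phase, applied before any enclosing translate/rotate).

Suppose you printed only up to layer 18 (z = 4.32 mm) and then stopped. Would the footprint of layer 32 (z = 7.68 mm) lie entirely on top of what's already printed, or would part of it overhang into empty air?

entirely on top

Compare the two slices. At z = 4.32: the 5×7 cube contributes its full rectangle (area 35.00 mm²); the cylinder at (16, 13): section is a regular 16-gon, circumradius r=2.5 (area = (16/2)·2.500²·sin(360°/16) = 19.13 mm²); Merging all regions: the 2 present regions are separate (no shared area or edge), so areas and boundary lengths simply add and each stays a separate island — area = 54.13 mm²; the cube at (5.5, 11) is present — its section is the full 12×16.5 rectangle (area 198.00 mm²); Subtracting the remaining from the first: starting from the result so far (54.13 mm²), the 12×16.5 cube at (5.5, 11) partially overlaps it — only the 15.56 mm² overlap (of its 198.00 mm²) is removed, clipping the outline — area = 38.57 mm². At z = 7.68: the cube is present — its section is the full 5×7 rectangle (area 35.00 mm²); the cylinder at (16, 13): section is a regular 16-gon, circumradius r=2.5 (area = (16/2)·2.500²·sin(360°/16) = 19.13 mm²); Merging all regions: the 2 present regions are separate (no shared area or edge), so areas and boundary lengths simply add and each stays a separate island — area = 54.13 mm²; the cube at (5.5, 11) is present — its section is the full 12×16.5 rectangle (area 198.00 mm²); Taking the first minus the rest: starting from the result so far (54.13 mm²), the 12×16.5 cube at (5.5, 11) partially overlaps it — only the 15.56 mm² overlap (of its 198.00 mm²) is removed, clipping the outline — area = 38.57 mm². Checking containment: the cross-section at z = 7.68 is a subset of the cross-section at z = 4.32.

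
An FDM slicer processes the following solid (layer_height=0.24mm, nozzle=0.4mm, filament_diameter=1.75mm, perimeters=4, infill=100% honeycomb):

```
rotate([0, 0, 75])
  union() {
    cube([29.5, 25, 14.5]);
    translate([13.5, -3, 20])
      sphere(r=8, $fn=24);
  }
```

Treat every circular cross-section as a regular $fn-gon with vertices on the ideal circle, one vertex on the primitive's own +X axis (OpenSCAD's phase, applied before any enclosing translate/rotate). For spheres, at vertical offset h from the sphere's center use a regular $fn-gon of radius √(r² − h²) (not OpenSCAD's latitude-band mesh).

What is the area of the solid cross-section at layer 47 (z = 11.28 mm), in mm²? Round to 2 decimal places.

At z = 11.28 mm: the cube is present — its section is the full 29.5×25 rectangle (area 737.50 mm²); the sphere at (13.5, -3) is absent (|z−center|=8.720 > r=8); Combining (union): only the 29.5×25 cube is present, so the union is just that shape — area = 737.50 mm²; (whole slice rotated 75° about Z — lengths, areas and connectivity unchanged). Overall, the cross-section is a single solid region. Net area = 737.50 mm².

737.50 mm²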